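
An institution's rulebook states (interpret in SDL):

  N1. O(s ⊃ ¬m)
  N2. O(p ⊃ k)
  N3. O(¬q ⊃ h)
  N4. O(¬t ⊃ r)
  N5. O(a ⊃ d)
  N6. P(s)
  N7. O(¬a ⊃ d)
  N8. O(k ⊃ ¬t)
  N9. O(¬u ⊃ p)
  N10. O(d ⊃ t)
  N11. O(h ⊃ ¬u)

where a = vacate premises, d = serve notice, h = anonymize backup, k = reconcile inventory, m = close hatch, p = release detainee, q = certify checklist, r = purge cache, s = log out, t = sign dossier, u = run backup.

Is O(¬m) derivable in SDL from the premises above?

No

Premise 1 is O(s ⊃ ¬m), but O(s) is not derivable from the premises (the permission P(s) asserts only ¬O(¬s), not O(s)), so it does not yield O(¬m).
No other premise forces O(¬m). An ideal world satisfying every premise can still have ¬m false, so O(¬m) is not derivable.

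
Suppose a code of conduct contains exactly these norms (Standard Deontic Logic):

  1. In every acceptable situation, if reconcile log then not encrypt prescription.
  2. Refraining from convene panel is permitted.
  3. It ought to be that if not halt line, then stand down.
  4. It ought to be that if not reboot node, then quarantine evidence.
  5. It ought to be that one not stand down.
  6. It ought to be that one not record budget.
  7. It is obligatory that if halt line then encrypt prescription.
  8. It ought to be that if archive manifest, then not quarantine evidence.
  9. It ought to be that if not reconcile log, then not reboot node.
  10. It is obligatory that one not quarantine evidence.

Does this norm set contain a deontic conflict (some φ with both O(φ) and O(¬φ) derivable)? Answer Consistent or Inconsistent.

Inconsistent

Premise 10 gives O(¬quarantine_evidence).
The contrapositive of premise 4 (O(¬reboot_node → quarantine_evidence)) is O(¬quarantine_evidence → reboot_node), and O(¬quarantine_evidence) is already established, so O(reboot_node).
Premise 9 is O(¬reconcile_log → ¬reboot_node); contrapositively O(reboot_node → reconcile_log). Since O(reboot_node) holds, K gives O(reconcile_log).
Premise 1 is O(reconcile_log → ¬encrypt_prescription); since O(reconcile_log), deontic closure gives O(¬encrypt_prescription).
Premise 7, O(halt_line → encrypt_prescription), contraposes to O(¬encrypt_prescription → ¬halt_line); with O(¬encrypt_prescription) we get O(¬halt_line).
Applying K to premise 3 (O(¬halt_line → stand_down)) and O(¬halt_line) yields O(stand_down).
However, premise 5 gives O(¬stand_down).
We now have both O(stand_down) and O(¬stand_down) — stand_down is simultaneously obligatory and forbidden, violating the D-axiom.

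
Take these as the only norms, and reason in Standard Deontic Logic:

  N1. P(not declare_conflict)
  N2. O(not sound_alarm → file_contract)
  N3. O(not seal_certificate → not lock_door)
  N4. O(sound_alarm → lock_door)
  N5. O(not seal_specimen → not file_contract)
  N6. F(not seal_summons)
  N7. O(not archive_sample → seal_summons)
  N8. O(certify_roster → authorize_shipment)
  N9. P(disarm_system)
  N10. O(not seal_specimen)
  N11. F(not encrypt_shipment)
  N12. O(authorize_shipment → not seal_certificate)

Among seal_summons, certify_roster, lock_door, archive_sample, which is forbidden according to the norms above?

certify_roster

Premise 10 states O(not seal_specimen) outright.
Applying K to premise 5 (O(not seal_specimen → not file_contract)) and O(not seal_specimen) yields O(not file_contract).
Premise 2, O(not sound_alarm → file_contract), contraposes to O(not file_contract → sound_alarm); with O(not file_contract) we get O(sound_alarm).
From O(sound_alarm) and premise 4, O(sound_alarm → lock_door), we obtain O(lock_door).
The contrapositive of premise 3 (O(not seal_certificate → not lock_door)) is O(lock_door → seal_certificate), and O(lock_door) is already established, so O(seal_certificate).
Premise 12 is O(authorize_shipment → not seal_certificate); contrapositively O(seal_certificate → not authorize_shipment). Since O(seal_certificate) holds, K gives O(not authorize_shipment).
The contrapositive of premise 8 (O(certify_roster → authorize_shipment)) is O(not authorize_shipment → not certify_roster), and O(not authorize_shipment) is already established, so O(not certify_roster).
So O(not certify_roster) holds, i.e. certify_roster is forbidden. None of the other listed options is forbidden under the premises.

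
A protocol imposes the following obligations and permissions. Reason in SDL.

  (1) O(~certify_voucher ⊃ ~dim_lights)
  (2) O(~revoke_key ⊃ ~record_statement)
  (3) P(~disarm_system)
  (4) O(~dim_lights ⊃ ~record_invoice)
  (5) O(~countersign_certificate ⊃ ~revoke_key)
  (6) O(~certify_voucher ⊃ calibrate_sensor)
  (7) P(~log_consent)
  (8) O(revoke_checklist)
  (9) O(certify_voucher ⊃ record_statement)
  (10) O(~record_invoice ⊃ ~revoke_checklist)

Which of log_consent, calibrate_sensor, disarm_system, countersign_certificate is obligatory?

countersign_certificate

From premise 8 we have O(revoke_checklist).
The contrapositive of premise 10 (O(~record_invoice ⊃ ~revoke_checklist)) is O(revoke_checklist ⊃ record_invoice), and O(revoke_checklist) is already established, so O(record_invoice).
The contrapositive of premise 4 (O(~dim_lights ⊃ ~record_invoice)) is O(record_invoice ⊃ dim_lights), and O(record_invoice) is already established, so O(dim_lights).
The contrapositive of premise 1 (O(~certify_voucher ⊃ ~dim_lights)) is O(dim_lights ⊃ certify_voucher), and O(dim_lights) is already established, so O(certify_voucher).
Premise 9 is O(certify_voucher ⊃ record_statement); since O(certify_voucher), deontic closure gives O(record_statement).
Premise 2, O(~revoke_key ⊃ ~record_statement), contraposes to O(record_statement ⊃ revoke_key); with O(record_statement) we get O(revoke_key).
The contrapositive of premise 5 (O(~countersign_certificate ⊃ ~revoke_key)) is O(revoke_key ⊃ countersign_certificate), and O(revoke_key) is already established, so O(countersign_certificate).
So O(countersign_certificate) holds — countersign_certificate is obligatory. None of the other listed options is made obligatory by any chain of premises.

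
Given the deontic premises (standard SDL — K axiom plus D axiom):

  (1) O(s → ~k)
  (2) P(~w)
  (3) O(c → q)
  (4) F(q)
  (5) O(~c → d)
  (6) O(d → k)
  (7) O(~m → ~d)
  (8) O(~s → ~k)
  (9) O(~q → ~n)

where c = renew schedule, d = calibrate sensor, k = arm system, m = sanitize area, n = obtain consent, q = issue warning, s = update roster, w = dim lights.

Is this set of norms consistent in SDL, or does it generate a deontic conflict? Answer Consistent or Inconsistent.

Premises 8 and 1 are O(~s → ~k) and O(s → ~k); every ideal world satisfies ~s or s, so in either case ~k holds — hence O(~k).
Premise 6, O(d → k), contraposes to O(~k → ~d); with O(~k) we get O(~d).
Premise 5 is O(~c → d); contrapositively O(~d → c). Since O(~d) holds, K gives O(c).
From O(c) and premise 3, O(c → q), we obtain O(q).
However, F(q) at premise 4 amounts to O(~q).
We now have both O(q) and O(~q) — q is simultaneously obligatory and forbidden, violating the D-axiom.

Inconsistent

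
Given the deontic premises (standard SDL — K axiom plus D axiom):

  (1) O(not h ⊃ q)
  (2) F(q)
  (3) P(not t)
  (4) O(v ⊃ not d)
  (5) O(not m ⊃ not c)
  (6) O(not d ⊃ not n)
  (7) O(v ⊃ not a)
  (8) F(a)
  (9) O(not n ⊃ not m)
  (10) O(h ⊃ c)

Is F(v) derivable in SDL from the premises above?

F(q) at premise 2 means O(not q).
The contrapositive of premise 1 (O(not h ⊃ q)) is O(not q ⊃ h), and O(not q) is already established, so O(h).
From O(h) and premise 10, O(h ⊃ c), we obtain O(c).
Premise 5, O(not m ⊃ not c), contraposes to O(c ⊃ m); with O(c) we get O(m).
Premise 9 is O(not n ⊃ not m); contrapositively O(m ⊃ n). Since O(m) holds, K gives O(n).
Premise 6, O(not d ⊃ not n), contraposes to O(n ⊃ d); with O(n) we get O(d).
Premise 4, O(v ⊃ not d), contraposes to O(d ⊃ not v); with O(d) we get O(not v).
Premises 3, 7, 8 do not contribute to this derivation.
So O(not v) holds, i.e. F(v). The claim follows.

Yes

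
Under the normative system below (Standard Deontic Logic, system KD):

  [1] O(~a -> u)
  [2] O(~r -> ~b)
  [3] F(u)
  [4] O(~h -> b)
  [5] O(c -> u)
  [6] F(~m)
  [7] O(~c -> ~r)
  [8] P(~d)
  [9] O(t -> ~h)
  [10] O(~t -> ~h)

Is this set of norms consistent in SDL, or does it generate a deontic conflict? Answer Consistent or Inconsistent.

Inconsistent

Premises 10 and 9 cover both cases: O(~t -> ~h) and O(t -> ~h). Since ~t ∨ t is a tautology, O(~h) follows.
Premise 4 is O(~h -> b); since O(~h), deontic closure gives O(b).
The contrapositive of premise 2 (O(~r -> ~b)) is O(b -> r), and O(b) is already established, so O(r).
Premise 7, O(~c -> ~r), contraposes to O(r -> c); with O(r) we get O(c).
From O(c) and premise 5, O(c -> u), we obtain O(u).
Yet premise 3 is F(u), i.e. O(~u).
We now have both O(u) and O(~u) — u is simultaneously obligatory and forbidden, violating the D-axiom.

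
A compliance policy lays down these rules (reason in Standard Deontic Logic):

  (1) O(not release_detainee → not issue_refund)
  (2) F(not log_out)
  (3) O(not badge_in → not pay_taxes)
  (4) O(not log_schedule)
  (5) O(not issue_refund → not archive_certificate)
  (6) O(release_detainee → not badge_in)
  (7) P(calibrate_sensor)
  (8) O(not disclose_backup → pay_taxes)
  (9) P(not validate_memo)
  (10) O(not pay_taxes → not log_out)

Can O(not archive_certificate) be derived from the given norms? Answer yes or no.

Yes

F(not log_out) at premise 2 means O(log_out).
Premise 10 is O(not pay_taxes → not log_out); contrapositively O(log_out → pay_taxes). Since O(log_out) holds, K gives O(pay_taxes).
Premise 3 is O(not badge_in → not pay_taxes); contrapositively O(pay_taxes → badge_in). Since O(pay_taxes) holds, K gives O(badge_in).
The contrapositive of premise 6 (O(release_detainee → not badge_in)) is O(badge_in → not release_detainee), and O(badge_in) is already established, so O(not release_detainee).
With premise 1, O(not release_detainee → not issue_refund), the K-axiom yields O(not issue_refund).
From O(not issue_refund) and premise 5, O(not issue_refund → not archive_certificate), we obtain O(not archive_certificate).
Premises 4, 7, 8, 9 do not contribute to this derivation.
So O(not archive_certificate) follows.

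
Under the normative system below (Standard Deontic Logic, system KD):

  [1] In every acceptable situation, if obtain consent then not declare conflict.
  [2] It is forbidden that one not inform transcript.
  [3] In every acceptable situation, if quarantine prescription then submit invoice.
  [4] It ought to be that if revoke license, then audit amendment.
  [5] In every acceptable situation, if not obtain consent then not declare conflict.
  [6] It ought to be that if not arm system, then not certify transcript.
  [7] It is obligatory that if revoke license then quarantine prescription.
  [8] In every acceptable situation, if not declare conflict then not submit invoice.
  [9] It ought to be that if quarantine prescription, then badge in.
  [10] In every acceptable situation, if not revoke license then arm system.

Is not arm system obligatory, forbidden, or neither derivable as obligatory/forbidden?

Forbidden

By case analysis on ¬obtain_consent: premise 5 gives O(¬obtain_consent → ¬declare_conflict) and premise 1 gives O(obtain_consent → ¬declare_conflict), so O(¬declare_conflict) either way.
With premise 8, O(¬declare_conflict → ¬submit_invoice), the K-axiom yields O(¬submit_invoice).
Premise 3 is O(quarantine_prescription → submit_invoice); contrapositively O(¬submit_invoice → ¬quarantine_prescription). Since O(¬submit_invoice) holds, K gives O(¬quarantine_prescription).
The contrapositive of premise 7 (O(revoke_license → quarantine_prescription)) is O(¬quarantine_prescription → ¬revoke_license), and O(¬quarantine_prescription) is already established, so O(¬revoke_license).
With premise 10, O(¬revoke_license → arm_system), the K-axiom yields O(arm_system).
Premises 2, 4, 6, 9 do not contribute to this derivation.
Thus O(arm_system), which is F(¬arm_system): ¬arm_system is forbidden.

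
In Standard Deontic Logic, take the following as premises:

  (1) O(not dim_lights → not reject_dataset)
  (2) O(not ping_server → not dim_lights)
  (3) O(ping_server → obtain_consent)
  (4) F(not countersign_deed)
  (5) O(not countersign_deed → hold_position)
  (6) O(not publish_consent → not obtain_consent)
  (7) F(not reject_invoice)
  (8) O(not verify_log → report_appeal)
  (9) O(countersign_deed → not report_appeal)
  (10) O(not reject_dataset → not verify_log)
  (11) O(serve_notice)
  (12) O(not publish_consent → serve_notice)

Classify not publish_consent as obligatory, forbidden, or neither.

Premise 4, F(not countersign_deed), is equivalent to O(countersign_deed).
Applying K to premise 9 (O(countersign_deed → not report_appeal)) and O(countersign_deed) yields O(not report_appeal).
Premise 8 is O(not verify_log → report_appeal); contrapositively O(not report_appeal → verify_log). Since O(not report_appeal) holds, K gives O(verify_log).
Premise 10 is O(not reject_dataset → not verify_log); contrapositively O(verify_log → reject_dataset). Since O(verify_log) holds, K gives O(reject_dataset).
Premise 1 is O(not dim_lights → not reject_dataset); contrapositively O(reject_dataset → dim_lights). Since O(reject_dataset) holds, K gives O(dim_lights).
Premise 2 is O(not ping_server → not dim_lights); contrapositively O(dim_lights → ping_server). Since O(dim_lights) holds, K gives O(ping_server).
With premise 3, O(ping_server → obtain_consent), the K-axiom yields O(obtain_consent).
The contrapositive of premise 6 (O(not publish_consent → not obtain_consent)) is O(obtain_consent → publish_consent), and O(obtain_consent) is already established, so O(publish_consent).
Premises 5, 7, 11, 12 do not contribute to this derivation.
Thus O(publish_consent), which is F(not publish_consent): not publish_consent is forbidden.

Forbidden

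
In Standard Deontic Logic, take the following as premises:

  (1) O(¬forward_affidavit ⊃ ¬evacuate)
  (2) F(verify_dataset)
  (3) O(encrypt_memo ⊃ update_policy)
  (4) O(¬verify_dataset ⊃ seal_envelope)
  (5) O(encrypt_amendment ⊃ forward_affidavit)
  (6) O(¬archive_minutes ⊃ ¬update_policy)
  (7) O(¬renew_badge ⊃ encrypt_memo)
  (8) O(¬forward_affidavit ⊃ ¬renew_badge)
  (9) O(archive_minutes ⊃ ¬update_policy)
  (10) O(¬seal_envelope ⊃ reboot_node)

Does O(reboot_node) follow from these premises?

No

Premise 10 is O(¬seal_envelope ⊃ reboot_node), but O(¬seal_envelope) is not derivable from the premises, so it does not yield O(reboot_node).
No other premise forces O(reboot_node). An ideal world satisfying every premise can still have reboot_node false, so O(reboot_node) is not derivable.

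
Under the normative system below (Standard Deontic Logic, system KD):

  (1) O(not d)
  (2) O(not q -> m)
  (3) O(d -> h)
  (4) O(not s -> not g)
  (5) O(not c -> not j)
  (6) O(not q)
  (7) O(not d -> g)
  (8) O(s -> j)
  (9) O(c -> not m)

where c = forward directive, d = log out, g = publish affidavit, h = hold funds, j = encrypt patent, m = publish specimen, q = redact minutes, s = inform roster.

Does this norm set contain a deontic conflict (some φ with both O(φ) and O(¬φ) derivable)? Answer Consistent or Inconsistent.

Inconsistent

Premise 1 gives O(not d).
Applying K to premise 7 (O(not d -> g)) and O(not d) yields O(g).
Premise 4 is O(not s -> not g); contrapositively O(g -> s). Since O(g) holds, K gives O(s).
From O(s) and premise 8, O(s -> j), we obtain O(j).
Premise 5, O(not c -> not j), contraposes to O(j -> c); with O(j) we get O(c).
Applying K to premise 9 (O(c -> not m)) and O(c) yields O(not m).
Premise 2 is O(not q -> m); contrapositively O(not m -> q). Since O(not m) holds, K gives O(q).
However, premise 6 gives O(not q).
We now have both O(q) and O(not q) — q is simultaneously obligatory and forbidden, violating the D-axiom.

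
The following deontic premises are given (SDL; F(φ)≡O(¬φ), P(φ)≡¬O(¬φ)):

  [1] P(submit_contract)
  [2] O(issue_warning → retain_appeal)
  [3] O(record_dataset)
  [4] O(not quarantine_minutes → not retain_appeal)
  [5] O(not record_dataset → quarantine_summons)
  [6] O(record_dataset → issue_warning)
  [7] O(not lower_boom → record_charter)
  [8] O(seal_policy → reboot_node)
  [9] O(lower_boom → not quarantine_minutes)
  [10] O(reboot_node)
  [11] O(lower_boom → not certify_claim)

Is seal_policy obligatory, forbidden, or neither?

Neither

Premise 8 is O(seal_policy → reboot_node); even if O(reboot_node) held, inferring O(seal_policy) would be affirming the consequent — invalid.
No premise or chain of K-axiom applications forces O(seal_policy), and none forces O(not seal_policy). So seal_policy is neither obligatory nor forbidden under these norms.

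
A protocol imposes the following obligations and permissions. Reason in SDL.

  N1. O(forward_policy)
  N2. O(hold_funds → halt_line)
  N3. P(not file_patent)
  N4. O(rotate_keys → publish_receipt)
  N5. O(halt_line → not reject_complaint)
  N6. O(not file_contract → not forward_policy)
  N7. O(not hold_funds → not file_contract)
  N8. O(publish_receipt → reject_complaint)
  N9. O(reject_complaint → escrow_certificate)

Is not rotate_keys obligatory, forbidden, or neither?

From premise 1 we have O(forward_policy).
Premise 6, O(not file_contract → not forward_policy), contraposes to O(forward_policy → file_contract); with O(forward_policy) we get O(file_contract).
Premise 7 is O(not hold_funds → not file_contract); contrapositively O(file_contract → hold_funds). Since O(file_contract) holds, K gives O(hold_funds).
Premise 2 is O(hold_funds → halt_line); since O(hold_funds), deontic closure gives O(halt_line).
From O(halt_line) and premise 5, O(halt_line → not reject_complaint), we obtain O(not reject_complaint).
The contrapositive of premise 8 (O(publish_receipt → reject_complaint)) is O(not reject_complaint → not publish_receipt), and O(not reject_complaint) is already established, so O(not publish_receipt).
The contrapositive of premise 4 (O(rotate_keys → publish_receipt)) is O(not publish_receipt → not rotate_keys), and O(not publish_receipt) is already established, so O(not rotate_keys).
Premises 3, 9 do not contribute to this derivation.
Hence not rotate_keys is obligatory.

Obligatory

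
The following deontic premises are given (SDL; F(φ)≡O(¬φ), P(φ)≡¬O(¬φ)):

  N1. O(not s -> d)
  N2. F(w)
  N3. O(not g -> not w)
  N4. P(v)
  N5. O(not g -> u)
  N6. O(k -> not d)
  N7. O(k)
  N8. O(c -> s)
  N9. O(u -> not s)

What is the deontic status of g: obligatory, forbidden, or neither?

From premise 7 we have O(k).
With premise 6, O(k -> not d), the K-axiom yields O(not d).
Premise 1 is O(not s -> d); contrapositively O(not d -> s). Since O(not d) holds, K gives O(s).
Premise 9 is O(u -> not s); contrapositively O(s -> not u). Since O(s) holds, K gives O(not u).
Premise 5 is O(not g -> u); contrapositively O(not u -> g). Since O(not u) holds, K gives O(g).
Premises 2, 3, 4, 8 do not contribute to this derivation.
Hence g is obligatory.

Obligatory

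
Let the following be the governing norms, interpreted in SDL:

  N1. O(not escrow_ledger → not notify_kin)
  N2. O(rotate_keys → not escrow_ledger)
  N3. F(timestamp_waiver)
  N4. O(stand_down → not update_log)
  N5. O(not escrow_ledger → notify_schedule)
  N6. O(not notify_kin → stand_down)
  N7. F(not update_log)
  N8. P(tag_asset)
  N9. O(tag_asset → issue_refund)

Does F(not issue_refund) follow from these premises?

Premise 9 is O(tag_asset → issue_refund), but O(tag_asset) is not derivable from the premises (the permission P(tag_asset) asserts only not O(not tag_asset), not O(tag_asset)), so it does not yield O(issue_refund).
No other premise forces O(issue_refund). An ideal world satisfying every premise can still have not issue_refund true, so F(not issue_refund) is not derivable.

No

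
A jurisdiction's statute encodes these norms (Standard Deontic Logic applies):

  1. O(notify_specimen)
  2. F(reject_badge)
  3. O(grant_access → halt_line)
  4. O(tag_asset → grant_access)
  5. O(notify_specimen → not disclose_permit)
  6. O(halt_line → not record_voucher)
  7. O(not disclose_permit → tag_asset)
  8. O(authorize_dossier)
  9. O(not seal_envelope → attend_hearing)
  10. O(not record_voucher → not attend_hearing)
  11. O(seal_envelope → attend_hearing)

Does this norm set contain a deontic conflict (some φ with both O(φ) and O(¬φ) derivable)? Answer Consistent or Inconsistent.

Inconsistent

Premises 11 and 9 are O(seal_envelope → attend_hearing) and O(not seal_envelope → attend_hearing); every ideal world satisfies seal_envelope or not seal_envelope, so in either case attend_hearing holds — hence O(attend_hearing).
The contrapositive of premise 10 (O(not record_voucher → not attend_hearing)) is O(attend_hearing → record_voucher), and O(attend_hearing) is already established, so O(record_voucher).
The contrapositive of premise 6 (O(halt_line → not record_voucher)) is O(record_voucher → not halt_line), and O(record_voucher) is already established, so O(not halt_line).
Premise 3, O(grant_access → halt_line), contraposes to O(not halt_line → not grant_access); with O(not halt_line) we get O(not grant_access).
Premise 4, O(tag_asset → grant_access), contraposes to O(not grant_access → not tag_asset); with O(not grant_access) we get O(not tag_asset).
Premise 7, O(not disclose_permit → tag_asset), contraposes to O(not tag_asset → disclose_permit); with O(not tag_asset) we get O(disclose_permit).
Premise 5 is O(notify_specimen → not disclose_permit); contrapositively O(disclose_permit → not notify_specimen). Since O(disclose_permit) holds, K gives O(not notify_specimen).
But premise 1 directly asserts O(notify_specimen).
We now have both O(not notify_specimen) and O(notify_specimen) — notify_specimen is simultaneously obligatory and forbidden, violating the D-axiom.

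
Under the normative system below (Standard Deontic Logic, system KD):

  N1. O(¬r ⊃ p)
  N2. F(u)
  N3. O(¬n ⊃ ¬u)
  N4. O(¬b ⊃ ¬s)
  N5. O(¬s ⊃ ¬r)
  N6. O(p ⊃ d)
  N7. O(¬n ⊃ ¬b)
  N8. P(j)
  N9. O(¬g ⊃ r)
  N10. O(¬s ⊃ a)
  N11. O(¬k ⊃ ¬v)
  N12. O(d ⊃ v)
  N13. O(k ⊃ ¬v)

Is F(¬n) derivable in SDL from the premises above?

Premises 11 and 13 cover both cases: O(¬k ⊃ ¬v) and O(k ⊃ ¬v). Since ¬k ∨ k is a tautology, O(¬v) follows.
Premise 12 is O(d ⊃ v); contrapositively O(¬v ⊃ ¬d). Since O(¬v) holds, K gives O(¬d).
The contrapositive of premise 6 (O(p ⊃ d)) is O(¬d ⊃ ¬p), and O(¬d) is already established, so O(¬p).
Premise 1 is O(¬r ⊃ p); contrapositively O(¬p ⊃ r). Since O(¬p) holds, K gives O(r).
Premise 5 is O(¬s ⊃ ¬r); contrapositively O(r ⊃ s). Since O(r) holds, K gives O(s).
Premise 4 is O(¬b ⊃ ¬s); contrapositively O(s ⊃ b). Since O(s) holds, K gives O(b).
The contrapositive of premise 7 (O(¬n ⊃ ¬b)) is O(b ⊃ n), and O(b) is already established, so O(n).
Premises 2, 3, 8, 9, 10 do not contribute to this derivation.
So O(n) holds, i.e. F(¬n). The claim follows.

Yes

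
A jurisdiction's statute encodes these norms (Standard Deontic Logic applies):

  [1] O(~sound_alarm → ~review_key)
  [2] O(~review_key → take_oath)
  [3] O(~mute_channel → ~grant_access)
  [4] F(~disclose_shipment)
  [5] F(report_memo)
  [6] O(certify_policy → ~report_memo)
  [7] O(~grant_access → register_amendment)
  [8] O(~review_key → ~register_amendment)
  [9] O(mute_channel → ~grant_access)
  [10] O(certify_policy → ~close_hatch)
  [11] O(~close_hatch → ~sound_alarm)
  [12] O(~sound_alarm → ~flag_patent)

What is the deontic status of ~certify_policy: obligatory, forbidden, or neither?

Obligatory

Premises 3 and 9 are O(~mute_channel → ~grant_access) and O(mute_channel → ~grant_access); every ideal world satisfies ~mute_channel or mute_channel, so in either case ~grant_access holds — hence O(~grant_access).
From O(~grant_access) and premise 7, O(~grant_access → register_amendment), we obtain O(register_amendment).
Premise 8, O(~review_key → ~register_amendment), contraposes to O(register_amendment → review_key); with O(register_amendment) we get O(review_key).
Premise 1 is O(~sound_alarm → ~review_key); contrapositively O(review_key → sound_alarm). Since O(review_key) holds, K gives O(sound_alarm).
The contrapositive of premise 11 (O(~close_hatch → ~sound_alarm)) is O(sound_alarm → close_hatch), and O(sound_alarm) is already established, so O(close_hatch).
Premise 10, O(certify_policy → ~close_hatch), contraposes to O(close_hatch → ~certify_policy); with O(close_hatch) we get O(~certify_policy).
Premises 2, 4, 5, 6, 12 do not contribute to this derivation.
Hence ~certify_policy is obligatory.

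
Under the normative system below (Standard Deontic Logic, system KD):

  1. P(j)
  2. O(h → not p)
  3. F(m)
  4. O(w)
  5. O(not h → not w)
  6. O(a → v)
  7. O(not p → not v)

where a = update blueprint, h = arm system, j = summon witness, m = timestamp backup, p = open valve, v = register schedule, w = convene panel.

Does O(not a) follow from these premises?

Yes

From premise 4 we have O(w).
The contrapositive of premise 5 (O(not h → not w)) is O(w → h), and O(w) is already established, so O(h).
Applying K to premise 2 (O(h → not p)) and O(h) yields O(not p).
Premise 7 is O(not p → not v); since O(not p), deontic closure gives O(not v).
Premise 6 is O(a → v); contrapositively O(not v → not a). Since O(not v) holds, K gives O(not a).
Premises 1, 3 do not contribute to this derivation.
So O(not a) follows.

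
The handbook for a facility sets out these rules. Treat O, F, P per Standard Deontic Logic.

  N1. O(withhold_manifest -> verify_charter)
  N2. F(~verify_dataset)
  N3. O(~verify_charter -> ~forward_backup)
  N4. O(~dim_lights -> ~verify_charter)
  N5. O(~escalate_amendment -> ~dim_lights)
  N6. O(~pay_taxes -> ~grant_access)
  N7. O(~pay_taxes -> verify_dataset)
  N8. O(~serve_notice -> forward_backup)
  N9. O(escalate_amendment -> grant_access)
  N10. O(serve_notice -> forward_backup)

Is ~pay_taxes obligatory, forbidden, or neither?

Premises 10 and 8 cover both cases: O(serve_notice -> forward_backup) and O(~serve_notice -> forward_backup). Since serve_notice ∨ ~serve_notice is a tautology, O(forward_backup) follows.
The contrapositive of premise 3 (O(~verify_charter -> ~forward_backup)) is O(forward_backup -> verify_charter), and O(forward_backup) is already established, so O(verify_charter).
The contrapositive of premise 4 (O(~dim_lights -> ~verify_charter)) is O(verify_charter -> dim_lights), and O(verify_charter) is already established, so O(dim_lights).
Premise 5, O(~escalate_amendment -> ~dim_lights), contraposes to O(dim_lights -> escalate_amendment); with O(dim_lights) we get O(escalate_amendment).
With premise 9, O(escalate_amendment -> grant_access), the K-axiom yields O(grant_access).
The contrapositive of premise 6 (O(~pay_taxes -> ~grant_access)) is O(grant_access -> pay_taxes), and O(grant_access) is already established, so O(pay_taxes).
Premises 1, 2, 7 do not contribute to this derivation.
Thus O(pay_taxes), which is F(~pay_taxes): ~pay_taxes is forbidden.

Forbidden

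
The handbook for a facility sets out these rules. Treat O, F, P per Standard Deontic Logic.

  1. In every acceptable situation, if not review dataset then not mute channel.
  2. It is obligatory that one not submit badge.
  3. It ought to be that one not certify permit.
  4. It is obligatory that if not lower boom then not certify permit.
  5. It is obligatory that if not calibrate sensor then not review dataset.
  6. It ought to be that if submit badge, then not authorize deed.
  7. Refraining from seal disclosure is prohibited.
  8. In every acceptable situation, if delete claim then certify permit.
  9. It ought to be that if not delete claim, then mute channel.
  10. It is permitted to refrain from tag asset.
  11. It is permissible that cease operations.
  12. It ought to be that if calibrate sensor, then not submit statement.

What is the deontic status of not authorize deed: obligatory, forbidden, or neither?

Neither

Premise 6 is O(submit_badge → ¬authorize_deed), but O(submit_badge) is not derivable from the premises, so it does not yield O(¬authorize_deed).
No premise or chain of K-axiom applications forces O(¬authorize_deed), and none forces O(authorize_deed). So ¬authorize_deed is neither obligatory nor forbidden under these norms.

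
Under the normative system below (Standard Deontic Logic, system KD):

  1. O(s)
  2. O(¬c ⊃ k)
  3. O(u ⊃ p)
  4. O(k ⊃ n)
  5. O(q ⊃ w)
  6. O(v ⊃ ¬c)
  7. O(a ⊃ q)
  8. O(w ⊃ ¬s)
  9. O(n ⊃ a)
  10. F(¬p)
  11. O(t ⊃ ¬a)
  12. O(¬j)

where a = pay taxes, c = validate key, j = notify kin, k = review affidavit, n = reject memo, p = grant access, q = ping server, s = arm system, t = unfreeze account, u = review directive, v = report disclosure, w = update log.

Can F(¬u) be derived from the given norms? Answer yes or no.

No

Premise 3 is O(u ⊃ p); even if O(p) held, inferring O(u) would be affirming the consequent — invalid.
No other premise forces O(u). An ideal world satisfying every premise can still have ¬u true, so F(¬u) is not derivable.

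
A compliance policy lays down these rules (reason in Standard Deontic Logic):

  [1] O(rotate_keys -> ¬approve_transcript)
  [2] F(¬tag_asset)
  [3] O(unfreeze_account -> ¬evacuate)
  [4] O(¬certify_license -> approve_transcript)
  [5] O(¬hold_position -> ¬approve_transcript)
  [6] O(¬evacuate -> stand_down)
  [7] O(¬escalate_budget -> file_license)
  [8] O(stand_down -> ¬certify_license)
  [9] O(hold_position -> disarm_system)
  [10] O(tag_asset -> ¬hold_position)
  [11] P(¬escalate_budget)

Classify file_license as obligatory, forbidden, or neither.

Premise 7 is O(¬escalate_budget -> file_license), but O(¬escalate_budget) is not derivable from the premises (the permission P(¬escalate_budget) asserts only ¬O(escalate_budget), not O(¬escalate_budget)), so it does not yield O(file_license).
No premise or chain of K-axiom applications forces O(file_license), and none forces O(¬file_license). So file_license is neither obligatory nor forbidden under these norms.

Neither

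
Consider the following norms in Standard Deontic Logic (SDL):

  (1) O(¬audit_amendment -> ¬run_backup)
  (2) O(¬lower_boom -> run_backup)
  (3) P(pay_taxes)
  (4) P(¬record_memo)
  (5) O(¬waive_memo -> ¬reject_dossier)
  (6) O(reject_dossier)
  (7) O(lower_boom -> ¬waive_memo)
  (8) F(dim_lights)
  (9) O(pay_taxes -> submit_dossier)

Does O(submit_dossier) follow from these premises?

No

Premise 9 is O(pay_taxes -> submit_dossier), but O(pay_taxes) is not derivable from the premises (the permission P(pay_taxes) asserts only ¬O(¬pay_taxes), not O(pay_taxes)), so it does not yield O(submit_dossier).
No other premise forces O(submit_dossier). An ideal world satisfying every premise can still have submit_dossier false, so O(submit_dossier) is not derivable.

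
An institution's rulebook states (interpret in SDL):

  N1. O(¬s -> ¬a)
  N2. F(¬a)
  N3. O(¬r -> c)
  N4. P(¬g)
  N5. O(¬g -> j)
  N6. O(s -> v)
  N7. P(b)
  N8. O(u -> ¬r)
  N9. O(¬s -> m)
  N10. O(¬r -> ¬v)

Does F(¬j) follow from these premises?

No

Premise 5 is O(¬g -> j), but O(¬g) is not derivable from the premises (the permission P(¬g) asserts only ¬O(g), not O(¬g)), so it does not yield O(j).
No other premise forces O(j). An ideal world satisfying every premise can still have ¬j true, so F(¬j) is not derivable.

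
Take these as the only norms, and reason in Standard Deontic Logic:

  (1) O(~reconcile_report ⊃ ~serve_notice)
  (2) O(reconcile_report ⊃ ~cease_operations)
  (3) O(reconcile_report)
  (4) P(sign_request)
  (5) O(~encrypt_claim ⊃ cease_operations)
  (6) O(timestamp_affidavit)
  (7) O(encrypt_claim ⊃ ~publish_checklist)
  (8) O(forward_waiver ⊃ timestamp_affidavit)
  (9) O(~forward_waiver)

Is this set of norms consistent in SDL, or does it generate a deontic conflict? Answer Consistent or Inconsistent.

Consistent

Premise 8 is O(forward_waiver ⊃ timestamp_affidavit); even if O(timestamp_affidavit) held, inferring O(forward_waiver) would be affirming the consequent — invalid.
So O(forward_waiver) is not derivable, and the apparent clash with O(~forward_waiver) does not arise.
A world satisfying every obligation exists (e.g. cease_operations=false, encrypt_claim=true, forward_waiver=false, publish_checklist=false, reconcile_report=true, serve_notice=false, sign_request=false, timestamp_affidavit=true); no atom is both obligatory and forbidden, so the set is consistent.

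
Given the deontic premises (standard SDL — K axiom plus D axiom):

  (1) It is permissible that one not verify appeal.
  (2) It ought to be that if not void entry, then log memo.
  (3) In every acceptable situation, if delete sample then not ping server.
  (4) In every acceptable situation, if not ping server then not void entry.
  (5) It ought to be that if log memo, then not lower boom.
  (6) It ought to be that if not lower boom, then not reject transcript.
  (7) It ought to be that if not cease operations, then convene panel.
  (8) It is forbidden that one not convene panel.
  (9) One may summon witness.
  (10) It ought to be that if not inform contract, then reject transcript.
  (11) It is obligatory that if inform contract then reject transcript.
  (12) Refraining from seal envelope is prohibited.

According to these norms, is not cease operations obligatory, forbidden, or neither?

Premise 7 is O(¬cease_operations → convene_panel); even if O(convene_panel) held, inferring O(¬cease_operations) would be affirming the consequent — invalid.
No premise or chain of K-axiom applications forces O(¬cease_operations), and none forces O(cease_operations). So ¬cease_operations is neither obligatory nor forbidden under these norms.

Neither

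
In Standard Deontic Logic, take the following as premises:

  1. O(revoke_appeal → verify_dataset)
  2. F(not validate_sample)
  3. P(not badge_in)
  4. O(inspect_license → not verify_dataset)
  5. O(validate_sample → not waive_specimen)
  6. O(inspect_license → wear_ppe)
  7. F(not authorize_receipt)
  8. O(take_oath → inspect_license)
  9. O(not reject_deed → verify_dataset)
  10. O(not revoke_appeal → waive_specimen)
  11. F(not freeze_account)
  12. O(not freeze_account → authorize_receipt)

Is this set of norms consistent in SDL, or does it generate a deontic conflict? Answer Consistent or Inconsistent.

Consistent

Premise 12 is O(not freeze_account → authorize_receipt); even if O(authorize_receipt) held, inferring O(not freeze_account) would be affirming the consequent — invalid.
So O(not freeze_account) is not derivable, and the apparent clash with O(freeze_account) does not arise.
A world satisfying every obligation exists (e.g. authorize_receipt=true, badge_in=false, freeze_account=true, inspect_license=false, reject_deed=false, revoke_appeal=true, take_oath=false, validate_sample=true, verify_dataset=true, waive_specimen=false, wear_ppe=false); no atom is both obligatory and forbidden, so the set is consistent.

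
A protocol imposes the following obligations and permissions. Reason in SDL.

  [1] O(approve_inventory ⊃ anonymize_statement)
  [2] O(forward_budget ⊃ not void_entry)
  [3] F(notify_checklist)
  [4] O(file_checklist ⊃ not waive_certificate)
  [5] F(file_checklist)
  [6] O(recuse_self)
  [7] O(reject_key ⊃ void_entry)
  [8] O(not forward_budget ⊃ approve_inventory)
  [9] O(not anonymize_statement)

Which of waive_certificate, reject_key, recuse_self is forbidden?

reject_key

Premise 9 states O(not anonymize_statement) outright.
Premise 1 is O(approve_inventory ⊃ anonymize_statement); contrapositively O(not anonymize_statement ⊃ not approve_inventory). Since O(not anonymize_statement) holds, K gives O(not approve_inventory).
Premise 8 is O(not forward_budget ⊃ approve_inventory); contrapositively O(not approve_inventory ⊃ forward_budget). Since O(not approve_inventory) holds, K gives O(forward_budget).
Applying K to premise 2 (O(forward_budget ⊃ not void_entry)) and O(forward_budget) yields O(not void_entry).
The contrapositive of premise 7 (O(reject_key ⊃ void_entry)) is O(not void_entry ⊃ not reject_key), and O(not void_entry) is already established, so O(not reject_key).
So O(not reject_key) holds, i.e. reject_key is forbidden. None of the other listed options is forbidden under the premises.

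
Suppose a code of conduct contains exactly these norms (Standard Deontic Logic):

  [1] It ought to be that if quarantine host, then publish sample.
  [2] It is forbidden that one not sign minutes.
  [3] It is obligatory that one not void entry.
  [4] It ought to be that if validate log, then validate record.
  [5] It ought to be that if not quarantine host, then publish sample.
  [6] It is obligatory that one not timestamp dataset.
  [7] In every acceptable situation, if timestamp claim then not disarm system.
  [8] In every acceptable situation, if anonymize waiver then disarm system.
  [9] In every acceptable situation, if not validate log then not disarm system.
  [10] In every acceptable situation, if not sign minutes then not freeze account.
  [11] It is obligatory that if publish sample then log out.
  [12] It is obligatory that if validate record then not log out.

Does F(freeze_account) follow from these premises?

Premise 10 is O(¬sign_minutes → ¬freeze_account), but O(¬sign_minutes) is not derivable from the premises, so it does not yield O(¬freeze_account).
No other premise forces O(¬freeze_account). An ideal world satisfying every premise can still have freeze_account true, so F(freeze_account) is not derivable.

No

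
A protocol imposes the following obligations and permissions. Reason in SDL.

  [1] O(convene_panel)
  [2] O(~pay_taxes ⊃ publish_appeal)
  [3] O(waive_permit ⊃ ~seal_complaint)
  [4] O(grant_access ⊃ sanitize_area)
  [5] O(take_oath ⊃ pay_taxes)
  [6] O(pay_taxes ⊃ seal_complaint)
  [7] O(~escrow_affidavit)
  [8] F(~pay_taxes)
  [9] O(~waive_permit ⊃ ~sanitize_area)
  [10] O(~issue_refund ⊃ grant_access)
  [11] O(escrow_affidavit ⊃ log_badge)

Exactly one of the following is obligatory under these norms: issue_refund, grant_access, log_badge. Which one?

Premise 8 is F(~pay_taxes), i.e. O(pay_taxes).
Premise 6 is O(pay_taxes ⊃ seal_complaint); since O(pay_taxes), deontic closure gives O(seal_complaint).
Premise 3, O(waive_permit ⊃ ~seal_complaint), contraposes to O(seal_complaint ⊃ ~waive_permit); with O(seal_complaint) we get O(~waive_permit).
From O(~waive_permit) and premise 9, O(~waive_permit ⊃ ~sanitize_area), we obtain O(~sanitize_area).
Premise 4, O(grant_access ⊃ sanitize_area), contraposes to O(~sanitize_area ⊃ ~grant_access); with O(~sanitize_area) we get O(~grant_access).
Premise 10, O(~issue_refund ⊃ grant_access), contraposes to O(~grant_access ⊃ issue_refund); with O(~grant_access) we get O(issue_refund).
So O(issue_refund) holds — issue_refund is obligatory. None of the other listed options is made obligatory by any chain of premises.

issue_refund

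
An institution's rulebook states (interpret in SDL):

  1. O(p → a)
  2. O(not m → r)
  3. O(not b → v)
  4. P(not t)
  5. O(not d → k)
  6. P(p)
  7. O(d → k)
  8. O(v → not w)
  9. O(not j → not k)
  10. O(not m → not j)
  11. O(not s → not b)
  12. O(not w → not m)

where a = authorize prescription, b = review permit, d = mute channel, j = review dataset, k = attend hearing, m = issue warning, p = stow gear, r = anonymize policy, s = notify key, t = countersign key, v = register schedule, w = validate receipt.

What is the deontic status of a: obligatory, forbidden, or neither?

Premise 1 is O(p → a), but O(p) is not derivable from the premises (the permission P(p) asserts only not O(not p), not O(p)), so it does not yield O(a).
No premise or chain of K-axiom applications forces O(a), and none forces O(not a). So a is neither obligatory nor forbidden under these norms.

Neither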